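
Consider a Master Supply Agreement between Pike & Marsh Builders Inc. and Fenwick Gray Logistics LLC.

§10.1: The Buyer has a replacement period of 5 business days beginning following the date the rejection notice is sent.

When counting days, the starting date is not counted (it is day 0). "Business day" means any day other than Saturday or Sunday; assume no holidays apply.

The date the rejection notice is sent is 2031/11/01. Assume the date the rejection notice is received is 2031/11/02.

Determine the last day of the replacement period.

2031/11/07

The last day of the replacement period: counting 5 business days from Saturday, 2031/11/01 (Nov 3, Nov 4, Nov 5, Nov 6, Nov 7, skipping weekends) reaches Friday, 2031/11/07.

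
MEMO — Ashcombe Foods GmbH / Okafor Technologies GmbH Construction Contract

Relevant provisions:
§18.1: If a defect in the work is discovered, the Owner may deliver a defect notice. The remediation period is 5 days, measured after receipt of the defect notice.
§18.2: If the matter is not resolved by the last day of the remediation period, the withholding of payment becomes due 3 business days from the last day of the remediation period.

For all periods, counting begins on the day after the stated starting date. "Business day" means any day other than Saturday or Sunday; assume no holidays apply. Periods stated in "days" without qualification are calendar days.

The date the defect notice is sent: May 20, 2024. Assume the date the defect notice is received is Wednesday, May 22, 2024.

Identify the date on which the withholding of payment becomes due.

May 30, 2024

The last day of the remediation period: 5 calendar days after May 22, 2024 is May 27, 2024.
From Monday, May 27, 2024, 3 business days (May 28, May 29, May 30, skipping weekends) brings us to Thursday, May 30, 2024, which is the date on which the withholding of payment becomes due.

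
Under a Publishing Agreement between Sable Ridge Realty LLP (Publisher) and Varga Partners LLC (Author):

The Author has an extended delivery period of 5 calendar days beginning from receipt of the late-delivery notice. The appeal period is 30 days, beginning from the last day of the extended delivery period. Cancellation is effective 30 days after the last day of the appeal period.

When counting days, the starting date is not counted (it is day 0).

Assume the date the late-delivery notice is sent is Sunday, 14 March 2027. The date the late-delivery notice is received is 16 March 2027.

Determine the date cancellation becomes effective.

20 May 2027

The last day of the extended delivery period: 16 March 2027 + 5 days = 21 March 2027.
Adding 30 calendar days to 21 March 2027 gives 20 April 2027, which is the last day of the appeal period.
Adding 30 calendar days to 20 April 2027 gives 20 May 2027, which is the date cancellation becomes effective.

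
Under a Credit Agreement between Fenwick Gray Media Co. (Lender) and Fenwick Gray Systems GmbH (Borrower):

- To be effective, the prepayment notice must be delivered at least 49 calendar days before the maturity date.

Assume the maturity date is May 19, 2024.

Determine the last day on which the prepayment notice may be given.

May 19, 2024 minus 49 days is Mar 31, 2024.

Mar 31, 2024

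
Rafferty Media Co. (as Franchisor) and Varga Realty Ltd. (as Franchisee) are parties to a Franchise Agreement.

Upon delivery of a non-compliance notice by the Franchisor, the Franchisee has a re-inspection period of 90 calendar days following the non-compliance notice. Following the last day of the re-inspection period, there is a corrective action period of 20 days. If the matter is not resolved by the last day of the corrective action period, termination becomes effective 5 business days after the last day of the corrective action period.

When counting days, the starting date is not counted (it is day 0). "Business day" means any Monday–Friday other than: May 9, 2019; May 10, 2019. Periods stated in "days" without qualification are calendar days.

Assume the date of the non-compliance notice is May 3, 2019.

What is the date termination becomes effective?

Adding 90 calendar days to May 3, 2019 gives Aug 1, 2019, which is the last day of the re-inspection period.
Adding 20 calendar days to Aug 1, 2019 gives Aug 21, 2019, which is the last day of the corrective action period.
From Wednesday, Aug 21, 2019, 5 business days (Aug 22, Aug 23, Aug 26, Aug 27, Aug 28, skipping weekends) brings us to Wednesday, Aug 28, 2019, which is the date termination becomes effective.

Aug 28, 2019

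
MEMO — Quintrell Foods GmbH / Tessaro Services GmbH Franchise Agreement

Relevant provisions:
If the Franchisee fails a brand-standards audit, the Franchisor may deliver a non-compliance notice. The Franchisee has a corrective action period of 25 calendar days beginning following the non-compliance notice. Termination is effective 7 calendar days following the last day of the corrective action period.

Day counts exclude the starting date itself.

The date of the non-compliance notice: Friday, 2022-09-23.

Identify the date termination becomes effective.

Adding 25 calendar days to 2022-09-23 gives 2022-10-18, which is the last day of the corrective action period.
The date termination becomes effective: 2022-10-18 + 7 days = 2022-10-25.

2022-10-25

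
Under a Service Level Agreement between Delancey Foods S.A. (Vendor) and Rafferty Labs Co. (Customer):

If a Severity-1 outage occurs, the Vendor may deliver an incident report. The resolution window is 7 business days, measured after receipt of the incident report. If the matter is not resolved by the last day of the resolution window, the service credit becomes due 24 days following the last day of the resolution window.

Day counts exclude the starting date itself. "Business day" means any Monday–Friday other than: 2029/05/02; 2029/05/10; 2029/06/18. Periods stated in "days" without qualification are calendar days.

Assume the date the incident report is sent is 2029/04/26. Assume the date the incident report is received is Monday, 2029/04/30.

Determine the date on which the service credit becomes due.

From Monday, 2029/04/30, 7 business days (May 1, May 3, May 4, May 7, May 8, May 9, May 11, skipping weekends and the listed holidays on May 2, May 10) brings us to Friday, 2029/05/11, which is the last day of the resolution window.
The date on which the service credit becomes due: 2029/05/11 + 24 days = 2029/06/04.

2029/06/04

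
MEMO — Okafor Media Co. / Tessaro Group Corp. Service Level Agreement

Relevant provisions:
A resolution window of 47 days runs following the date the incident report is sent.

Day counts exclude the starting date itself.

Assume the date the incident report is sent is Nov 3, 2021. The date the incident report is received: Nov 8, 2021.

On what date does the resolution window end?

Dec 20, 2021

The last day of the resolution window: Nov 3, 2021 + 47 days = Dec 20, 2021.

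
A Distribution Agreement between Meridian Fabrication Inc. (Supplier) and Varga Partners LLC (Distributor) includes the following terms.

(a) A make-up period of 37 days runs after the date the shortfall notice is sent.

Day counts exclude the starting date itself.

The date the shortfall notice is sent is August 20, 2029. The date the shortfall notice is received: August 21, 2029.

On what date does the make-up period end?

The last day of the make-up period: 37 calendar days after August 20, 2029 is September 26, 2029.

September 26, 2029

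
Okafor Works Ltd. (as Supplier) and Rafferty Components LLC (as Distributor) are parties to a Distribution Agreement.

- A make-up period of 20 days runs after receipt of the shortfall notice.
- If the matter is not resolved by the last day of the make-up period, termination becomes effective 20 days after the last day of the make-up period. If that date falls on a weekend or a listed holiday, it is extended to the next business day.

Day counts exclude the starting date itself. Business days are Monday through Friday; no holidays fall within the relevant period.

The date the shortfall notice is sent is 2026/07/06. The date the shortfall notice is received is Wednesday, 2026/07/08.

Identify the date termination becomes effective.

2026/08/17

The last day of the make-up period: 20 calendar days after 2026/07/08 is 2026/07/28.
Adding 20 calendar days to 2026/07/28 gives 2026/08/17, which is the date termination becomes effective. 2026/08/17 is a Monday, so no roll-forward applies.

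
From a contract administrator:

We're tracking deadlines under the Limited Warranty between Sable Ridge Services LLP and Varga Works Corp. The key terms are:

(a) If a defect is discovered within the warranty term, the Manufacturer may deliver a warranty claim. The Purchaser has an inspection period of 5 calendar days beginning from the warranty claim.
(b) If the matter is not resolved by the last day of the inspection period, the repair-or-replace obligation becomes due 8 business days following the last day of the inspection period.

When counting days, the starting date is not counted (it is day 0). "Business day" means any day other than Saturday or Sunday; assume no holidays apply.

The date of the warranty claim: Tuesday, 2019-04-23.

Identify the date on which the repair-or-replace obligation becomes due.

The last day of the inspection period: 5 calendar days after 2019-04-23 is 2019-04-28.
The date on which the repair-or-replace obligation becomes due: 8 business days after Sunday, 2019-04-28, skipping weekends — Apr 29, Apr 30, May 1, May 2, May 3, May 6, May 7, May 8 — lands on Wednesday, 2019-05-08.

2019-05-08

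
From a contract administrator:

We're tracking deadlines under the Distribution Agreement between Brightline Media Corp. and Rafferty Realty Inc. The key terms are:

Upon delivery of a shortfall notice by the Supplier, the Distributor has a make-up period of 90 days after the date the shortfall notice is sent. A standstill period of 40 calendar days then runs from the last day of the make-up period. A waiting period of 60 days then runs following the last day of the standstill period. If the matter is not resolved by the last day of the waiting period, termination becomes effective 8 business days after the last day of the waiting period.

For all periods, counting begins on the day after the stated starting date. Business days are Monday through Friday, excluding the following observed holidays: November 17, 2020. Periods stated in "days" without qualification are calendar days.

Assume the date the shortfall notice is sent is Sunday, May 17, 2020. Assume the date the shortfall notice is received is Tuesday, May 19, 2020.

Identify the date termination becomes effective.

December 3, 2020

The last day of the make-up period: May 17, 2020 + 90 days = August 15, 2020.
The last day of the standstill period: 40 calendar days after August 15, 2020 is September 24, 2020.
The last day of the waiting period: September 24, 2020 + 60 days = November 23, 2020.
From Monday, November 23, 2020, 8 business days (Nov 24, Nov 25, Nov 26, Nov 27, Nov 30, Dec 1, Dec 2, Dec 3, skipping weekends) brings us to Thursday, December 3, 2020, which is the date termination becomes effective.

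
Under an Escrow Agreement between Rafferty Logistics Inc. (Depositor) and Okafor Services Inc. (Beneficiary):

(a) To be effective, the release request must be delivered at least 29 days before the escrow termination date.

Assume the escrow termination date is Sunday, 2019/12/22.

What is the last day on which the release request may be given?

2019/11/23

2019/12/22 minus 29 days is 2019/11/23.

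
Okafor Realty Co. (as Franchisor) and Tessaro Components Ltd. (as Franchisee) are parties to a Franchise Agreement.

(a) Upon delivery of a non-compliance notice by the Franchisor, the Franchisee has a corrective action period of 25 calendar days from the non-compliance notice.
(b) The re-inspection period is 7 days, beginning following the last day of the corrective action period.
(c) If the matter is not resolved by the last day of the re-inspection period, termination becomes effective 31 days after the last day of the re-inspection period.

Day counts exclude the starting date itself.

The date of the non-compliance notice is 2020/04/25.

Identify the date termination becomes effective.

Adding 25 calendar days to 2020/04/25 gives 2020/05/20, which is the last day of the corrective action period.
The last day of the re-inspection period: 2020/05/20 + 7 days = 2020/05/27.
Adding 31 calendar days to 2020/05/27 gives 2020/06/27, which is the date termination becomes effective.

2020/06/27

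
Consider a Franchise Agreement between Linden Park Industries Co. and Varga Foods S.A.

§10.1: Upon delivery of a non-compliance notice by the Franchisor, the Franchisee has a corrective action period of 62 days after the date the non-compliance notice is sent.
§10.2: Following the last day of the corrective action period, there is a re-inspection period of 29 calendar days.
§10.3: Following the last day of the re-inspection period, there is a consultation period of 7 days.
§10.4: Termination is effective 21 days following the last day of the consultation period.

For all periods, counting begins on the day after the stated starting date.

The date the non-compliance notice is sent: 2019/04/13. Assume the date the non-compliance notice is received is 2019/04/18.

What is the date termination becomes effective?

The last day of the corrective action period: 2019/04/13 + 62 days = 2019/06/14.
The last day of the re-inspection period: 29 calendar days after 2019/06/14 is 2019/07/13.
Adding 7 calendar days to 2019/07/13 gives 2019/07/20, which is the last day of the consultation period.
Adding 21 calendar days to 2019/07/20 gives 2019/08/10, which is the date termination becomes effective.

2019/08/10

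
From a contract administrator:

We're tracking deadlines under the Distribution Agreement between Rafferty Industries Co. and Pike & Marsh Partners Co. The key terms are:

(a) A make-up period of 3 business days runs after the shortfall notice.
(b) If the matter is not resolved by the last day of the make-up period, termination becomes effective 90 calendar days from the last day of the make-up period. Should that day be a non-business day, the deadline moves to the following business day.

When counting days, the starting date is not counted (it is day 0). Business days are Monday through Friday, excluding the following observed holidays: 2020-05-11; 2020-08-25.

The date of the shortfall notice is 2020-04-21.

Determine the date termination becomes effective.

From Tuesday, 2020-04-21, 3 business days (Apr 22, Apr 23, Apr 24, skipping weekends) brings us to Friday, 2020-04-24, which is the last day of the make-up period.
The date termination becomes effective: 2020-04-24 + 90 days = 2020-07-23. 2020-07-23 is a Thursday and is not a listed holiday, so no roll-forward applies.

2020-07-23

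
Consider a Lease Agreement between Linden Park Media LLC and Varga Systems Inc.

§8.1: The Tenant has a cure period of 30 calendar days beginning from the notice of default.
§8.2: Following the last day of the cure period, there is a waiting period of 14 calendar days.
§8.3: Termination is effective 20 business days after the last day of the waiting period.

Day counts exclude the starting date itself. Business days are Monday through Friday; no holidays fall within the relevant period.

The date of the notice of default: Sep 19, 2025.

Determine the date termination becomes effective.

The last day of the cure period: Sep 19, 2025 + 30 days = Oct 19, 2025.
Adding 14 calendar days to Oct 19, 2025 gives Nov 2, 2025, which is the last day of the waiting period.
From Sunday, Nov 2, 2025, 20 business days (Nov 3, Nov 4, Nov 5, Nov 6, …, Nov 26, Nov 27, Nov 28, skipping weekends) brings us to Friday, Nov 28, 2025, which is the date termination becomes effective.

Nov 28, 2025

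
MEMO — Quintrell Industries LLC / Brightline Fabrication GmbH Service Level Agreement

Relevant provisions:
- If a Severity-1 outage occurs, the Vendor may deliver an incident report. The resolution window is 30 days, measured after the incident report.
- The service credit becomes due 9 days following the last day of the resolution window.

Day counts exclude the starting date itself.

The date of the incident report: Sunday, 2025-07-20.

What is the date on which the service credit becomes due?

Adding 30 calendar days to 2025-07-20 gives 2025-08-19, which is the last day of the resolution window.
The date on which the service credit becomes due: 2025-08-19 + 9 days = 2025-08-28.

2025-08-28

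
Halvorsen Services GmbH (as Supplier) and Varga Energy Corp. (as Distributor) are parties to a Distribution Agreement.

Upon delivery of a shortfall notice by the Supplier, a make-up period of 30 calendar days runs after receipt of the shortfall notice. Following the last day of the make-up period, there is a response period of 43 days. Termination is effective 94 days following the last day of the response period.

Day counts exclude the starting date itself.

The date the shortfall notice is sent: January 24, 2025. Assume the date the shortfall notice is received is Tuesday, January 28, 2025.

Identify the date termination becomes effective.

July 14, 2025

The last day of the make-up period: 30 calendar days after January 28, 2025 is February 27, 2025.
The last day of the response period: 43 calendar days after February 27, 2025 is April 11, 2025.
The date termination becomes effective: 94 calendar days after April 11, 2025 is July 14, 2025.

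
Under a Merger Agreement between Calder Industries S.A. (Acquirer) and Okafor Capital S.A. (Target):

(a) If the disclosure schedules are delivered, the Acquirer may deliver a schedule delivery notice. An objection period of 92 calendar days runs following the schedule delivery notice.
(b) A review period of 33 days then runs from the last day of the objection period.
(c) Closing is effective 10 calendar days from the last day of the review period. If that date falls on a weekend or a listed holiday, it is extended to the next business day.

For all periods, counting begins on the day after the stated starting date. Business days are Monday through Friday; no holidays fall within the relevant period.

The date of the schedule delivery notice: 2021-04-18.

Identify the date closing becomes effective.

2021-08-31

The last day of the objection period: 2021-04-18 + 92 days = 2021-07-19.
Adding 33 calendar days to 2021-07-19 gives 2021-08-21, which is the last day of the review period.
The date closing becomes effective: 2021-08-21 + 10 days = 2021-08-31. 2021-08-31 is a Tuesday, so no roll-forward applies.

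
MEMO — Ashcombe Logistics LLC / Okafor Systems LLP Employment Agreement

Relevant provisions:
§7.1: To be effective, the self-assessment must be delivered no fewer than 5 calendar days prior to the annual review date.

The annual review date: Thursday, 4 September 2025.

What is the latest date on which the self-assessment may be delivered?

30 August 2025

Counting back 5 calendar days from 4 September 2025 gives 30 August 2025.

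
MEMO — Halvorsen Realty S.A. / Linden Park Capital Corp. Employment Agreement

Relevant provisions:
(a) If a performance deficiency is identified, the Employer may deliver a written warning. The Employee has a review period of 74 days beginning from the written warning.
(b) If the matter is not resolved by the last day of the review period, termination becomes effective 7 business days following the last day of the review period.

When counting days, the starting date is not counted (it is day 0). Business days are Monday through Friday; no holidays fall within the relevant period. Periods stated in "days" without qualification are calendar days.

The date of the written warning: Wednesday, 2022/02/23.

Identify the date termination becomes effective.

2022/05/17

The last day of the review period: 2022/02/23 + 74 days = 2022/05/08.
The date termination becomes effective: counting 7 business days from Sunday, 2022/05/08 (May 9, May 10, May 11, May 12, May 13, May 16, May 17, skipping weekends) reaches Tuesday, 2022/05/17.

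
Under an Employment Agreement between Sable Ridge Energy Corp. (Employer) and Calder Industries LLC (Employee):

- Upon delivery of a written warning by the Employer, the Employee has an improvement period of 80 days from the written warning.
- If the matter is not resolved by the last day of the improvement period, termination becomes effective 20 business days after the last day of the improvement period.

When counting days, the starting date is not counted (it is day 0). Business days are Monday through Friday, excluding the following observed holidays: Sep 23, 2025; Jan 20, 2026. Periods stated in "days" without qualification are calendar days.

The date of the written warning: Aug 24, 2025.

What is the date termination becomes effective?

Dec 10, 2025

Adding 80 calendar days to Aug 24, 2025 gives Nov 12, 2025, which is the last day of the improvement period.
From Wednesday, Nov 12, 2025, 20 business days (Nov 13, Nov 14, Nov 17, Nov 18, …, Dec 8, Dec 9, Dec 10, skipping weekends) brings us to Wednesday, Dec 10, 2025, which is the date termination becomes effective.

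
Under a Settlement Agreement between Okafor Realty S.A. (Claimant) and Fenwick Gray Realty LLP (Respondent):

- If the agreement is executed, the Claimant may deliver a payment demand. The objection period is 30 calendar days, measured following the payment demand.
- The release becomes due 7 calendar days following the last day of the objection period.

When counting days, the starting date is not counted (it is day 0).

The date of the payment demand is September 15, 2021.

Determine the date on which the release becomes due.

October 22, 2021

Adding 30 calendar days to September 15, 2021 gives October 15, 2021, which is the last day of the objection period.
Adding 7 calendar days to October 15, 2021 gives October 22, 2021, which is the date on which the release becomes due.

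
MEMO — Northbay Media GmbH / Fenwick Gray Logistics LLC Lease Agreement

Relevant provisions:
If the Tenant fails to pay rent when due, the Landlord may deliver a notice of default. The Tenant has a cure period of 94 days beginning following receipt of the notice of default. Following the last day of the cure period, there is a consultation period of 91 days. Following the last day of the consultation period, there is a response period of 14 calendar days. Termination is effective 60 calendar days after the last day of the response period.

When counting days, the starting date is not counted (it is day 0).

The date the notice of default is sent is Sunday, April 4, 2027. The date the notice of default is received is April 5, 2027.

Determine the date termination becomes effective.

The last day of the cure period: 94 calendar days after April 5, 2027 is July 8, 2027.
The last day of the consultation period: 91 calendar days after July 8, 2027 is October 7, 2027.
The last day of the response period: 14 calendar days after October 7, 2027 is October 21, 2027.
The date termination becomes effective: October 21, 2027 + 60 days = December 20, 2027.

December 20, 2027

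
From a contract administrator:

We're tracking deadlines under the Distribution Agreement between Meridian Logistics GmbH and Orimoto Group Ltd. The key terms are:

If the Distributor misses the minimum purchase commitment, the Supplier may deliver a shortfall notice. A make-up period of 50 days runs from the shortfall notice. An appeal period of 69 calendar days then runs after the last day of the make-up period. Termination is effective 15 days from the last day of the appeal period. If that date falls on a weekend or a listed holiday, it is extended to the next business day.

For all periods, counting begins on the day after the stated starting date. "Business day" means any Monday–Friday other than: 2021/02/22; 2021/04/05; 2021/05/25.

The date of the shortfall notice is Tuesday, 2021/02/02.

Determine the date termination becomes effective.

2021/06/16

The last day of the make-up period: 2021/02/02 + 50 days = 2021/03/24.
Adding 69 calendar days to 2021/03/24 gives 2021/06/01, which is the last day of the appeal period.
Adding 15 calendar days to 2021/06/01 gives 2021/06/16, which is the date termination becomes effective. 2021/06/16 is a Wednesday and is not a listed holiday, so no roll-forward applies.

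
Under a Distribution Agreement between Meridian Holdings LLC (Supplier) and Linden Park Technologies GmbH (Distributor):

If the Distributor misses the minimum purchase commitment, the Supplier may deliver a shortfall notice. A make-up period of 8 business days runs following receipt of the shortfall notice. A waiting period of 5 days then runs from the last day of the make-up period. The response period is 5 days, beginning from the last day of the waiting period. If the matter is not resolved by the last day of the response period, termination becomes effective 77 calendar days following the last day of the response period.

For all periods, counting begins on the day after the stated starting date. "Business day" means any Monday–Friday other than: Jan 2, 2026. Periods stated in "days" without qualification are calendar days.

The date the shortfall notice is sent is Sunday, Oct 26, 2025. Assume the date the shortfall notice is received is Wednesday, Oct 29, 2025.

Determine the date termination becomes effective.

From Wednesday, Oct 29, 2025, 8 business days (Oct 30, Oct 31, Nov 3, Nov 4, Nov 5, Nov 6, Nov 7, Nov 10, skipping weekends) brings us to Monday, Nov 10, 2025, which is the last day of the make-up period.
The last day of the waiting period: 5 calendar days after Nov 10, 2025 is Nov 15, 2025.
Adding 5 calendar days to Nov 15, 2025 gives Nov 20, 2025, which is the last day of the response period.
The date termination becomes effective: 77 calendar days after Nov 20, 2025 is Feb 5, 2026.

Feb 5, 2026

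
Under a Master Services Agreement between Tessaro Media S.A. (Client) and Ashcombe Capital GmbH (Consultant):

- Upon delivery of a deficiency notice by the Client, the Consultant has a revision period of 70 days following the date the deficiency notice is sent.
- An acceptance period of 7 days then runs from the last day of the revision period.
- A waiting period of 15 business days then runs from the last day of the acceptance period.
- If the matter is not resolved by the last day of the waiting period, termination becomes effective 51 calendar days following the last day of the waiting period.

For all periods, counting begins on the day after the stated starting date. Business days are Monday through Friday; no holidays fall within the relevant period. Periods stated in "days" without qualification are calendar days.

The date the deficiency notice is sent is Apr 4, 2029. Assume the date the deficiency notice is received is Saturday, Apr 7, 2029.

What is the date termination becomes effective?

The last day of the revision period: 70 calendar days after Apr 4, 2029 is Jun 13, 2029.
The last day of the acceptance period: Jun 13, 2029 + 7 days = Jun 20, 2029.
From Wednesday, Jun 20, 2029, 15 business days (Jun 21, Jun 22, Jun 25, Jun 26, …, Jul 9, Jul 10, Jul 11, skipping weekends) brings us to Wednesday, Jul 11, 2029, which is the last day of the waiting period.
The date termination becomes effective: Jul 11, 2029 + 51 days = Aug 31, 2029.

Aug 31, 2029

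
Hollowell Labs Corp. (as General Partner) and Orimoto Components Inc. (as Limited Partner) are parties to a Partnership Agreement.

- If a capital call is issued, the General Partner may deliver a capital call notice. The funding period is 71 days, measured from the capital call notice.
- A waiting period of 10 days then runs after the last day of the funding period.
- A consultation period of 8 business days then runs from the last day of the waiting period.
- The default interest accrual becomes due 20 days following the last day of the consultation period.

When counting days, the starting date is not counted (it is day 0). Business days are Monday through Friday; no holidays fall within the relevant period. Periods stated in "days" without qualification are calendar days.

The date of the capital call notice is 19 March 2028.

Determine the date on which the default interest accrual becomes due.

10 July 2028

The last day of the funding period: 71 calendar days after 19 March 2028 is 29 May 2028.
The last day of the waiting period: 10 calendar days after 29 May 2028 is 8 June 2028.
The last day of the consultation period: 8 business days after Thursday, 8 June 2028, skipping weekends — Jun 9, Jun 12, Jun 13, Jun 14, Jun 15, Jun 16, Jun 19, Jun 20 — lands on Tuesday, 20 June 2028.
The date on which the default interest accrual becomes due: 20 June 2028 + 20 days = 10 July 2028.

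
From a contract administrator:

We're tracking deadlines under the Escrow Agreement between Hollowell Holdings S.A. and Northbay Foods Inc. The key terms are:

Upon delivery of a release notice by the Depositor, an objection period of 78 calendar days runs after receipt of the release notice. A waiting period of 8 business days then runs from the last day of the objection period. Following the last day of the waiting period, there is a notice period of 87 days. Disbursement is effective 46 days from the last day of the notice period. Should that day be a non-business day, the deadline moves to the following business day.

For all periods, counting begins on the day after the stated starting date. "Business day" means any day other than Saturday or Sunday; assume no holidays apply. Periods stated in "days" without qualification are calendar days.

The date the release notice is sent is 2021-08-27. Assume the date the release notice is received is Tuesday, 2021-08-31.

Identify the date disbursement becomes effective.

The last day of the objection period: 78 calendar days after 2021-08-31 is 2021-11-17.
From Wednesday, 2021-11-17, 8 business days (Nov 18, Nov 19, Nov 22, Nov 23, Nov 24, Nov 25, Nov 26, Nov 29, skipping weekends) brings us to Monday, 2021-11-29, which is the last day of the waiting period.
The last day of the notice period: 87 calendar days after 2021-11-29 is 2022-02-24.
The date disbursement becomes effective: 46 calendar days after 2022-02-24 is 2022-04-11. 2022-04-11 is a Monday, so no roll-forward applies.

2022-04-11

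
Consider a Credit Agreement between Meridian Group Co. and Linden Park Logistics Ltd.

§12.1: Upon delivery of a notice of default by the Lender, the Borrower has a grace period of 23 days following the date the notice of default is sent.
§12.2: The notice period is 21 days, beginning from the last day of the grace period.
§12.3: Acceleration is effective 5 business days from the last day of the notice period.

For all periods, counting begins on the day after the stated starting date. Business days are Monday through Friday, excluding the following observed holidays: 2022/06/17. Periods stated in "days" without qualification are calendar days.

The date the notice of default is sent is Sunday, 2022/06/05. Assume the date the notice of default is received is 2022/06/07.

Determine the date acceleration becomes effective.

2022/07/26

The last day of the grace period: 2022/06/05 + 23 days = 2022/06/28.
The last day of the notice period: 21 calendar days after 2022/06/28 is 2022/07/19.
The date acceleration becomes effective: 5 business days after Tuesday, 2022/07/19, skipping weekends — Jul 20, Jul 21, Jul 22, Jul 25, Jul 26 — lands on Tuesday, 2022/07/26.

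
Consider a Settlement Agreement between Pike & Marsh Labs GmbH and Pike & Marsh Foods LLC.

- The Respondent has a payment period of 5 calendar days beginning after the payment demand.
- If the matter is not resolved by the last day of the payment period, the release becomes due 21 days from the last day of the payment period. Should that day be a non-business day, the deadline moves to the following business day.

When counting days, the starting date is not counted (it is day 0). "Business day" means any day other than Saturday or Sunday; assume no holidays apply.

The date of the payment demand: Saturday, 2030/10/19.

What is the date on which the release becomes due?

The last day of the payment period: 2030/10/19 + 5 days = 2030/10/24.
The date on which the release becomes due: 2030/10/24 + 21 days = 2030/11/14. 2030/11/14 is a Thursday, so no roll-forward applies.

2030/11/14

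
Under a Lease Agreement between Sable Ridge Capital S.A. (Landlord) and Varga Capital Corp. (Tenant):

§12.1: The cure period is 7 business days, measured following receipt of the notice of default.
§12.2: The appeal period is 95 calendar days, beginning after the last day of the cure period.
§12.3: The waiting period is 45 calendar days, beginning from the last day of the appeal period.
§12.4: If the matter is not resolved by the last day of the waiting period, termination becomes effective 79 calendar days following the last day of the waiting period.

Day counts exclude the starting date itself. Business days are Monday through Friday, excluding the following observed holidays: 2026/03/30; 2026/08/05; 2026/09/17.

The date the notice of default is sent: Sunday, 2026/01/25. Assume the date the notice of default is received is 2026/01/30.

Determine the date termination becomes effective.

2026/09/17

The last day of the cure period: 7 business days after Friday, 2026/01/30, skipping weekends — Feb 2, Feb 3, Feb 4, Feb 5, Feb 6, Feb 9, Feb 10 — lands on Tuesday, 2026/02/10.
Adding 95 calendar days to 2026/02/10 gives 2026/05/16, which is the last day of the appeal period.
The last day of the waiting period: 2026/05/16 + 45 days = 2026/06/30.
The date termination becomes effective: 79 calendar days after 2026/06/30 is 2026/09/17.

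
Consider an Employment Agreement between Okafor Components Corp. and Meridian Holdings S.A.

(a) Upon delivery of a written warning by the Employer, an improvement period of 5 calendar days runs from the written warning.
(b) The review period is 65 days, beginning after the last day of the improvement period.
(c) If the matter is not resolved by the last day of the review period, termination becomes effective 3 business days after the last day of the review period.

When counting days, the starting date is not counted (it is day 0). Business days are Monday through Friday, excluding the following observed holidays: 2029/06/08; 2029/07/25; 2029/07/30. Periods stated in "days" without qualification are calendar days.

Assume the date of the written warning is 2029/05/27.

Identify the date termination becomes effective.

2029/08/08

The last day of the improvement period: 5 calendar days after 2029/05/27 is 2029/06/01.
Adding 65 calendar days to 2029/06/01 gives 2029/08/05, which is the last day of the review period.
From Sunday, 2029/08/05, 3 business days (Aug 6, Aug 7, Aug 8, skipping weekends) brings us to Wednesday, 2029/08/08, which is the date termination becomes effective.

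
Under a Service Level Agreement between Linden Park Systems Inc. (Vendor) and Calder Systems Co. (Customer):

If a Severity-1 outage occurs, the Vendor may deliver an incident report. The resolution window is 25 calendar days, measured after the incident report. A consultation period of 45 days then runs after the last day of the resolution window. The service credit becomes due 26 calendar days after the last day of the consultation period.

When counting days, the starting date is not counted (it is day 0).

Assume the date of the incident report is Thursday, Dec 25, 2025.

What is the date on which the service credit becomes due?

The last day of the resolution window: 25 calendar days after Dec 25, 2025 is Jan 19, 2026.
The last day of the consultation period: 45 calendar days after Jan 19, 2026 is Mar 5, 2026.
Adding 26 calendar days to Mar 5, 2026 gives Mar 31, 2026, which is the date on which the service credit becomes due.

Mar 31, 2026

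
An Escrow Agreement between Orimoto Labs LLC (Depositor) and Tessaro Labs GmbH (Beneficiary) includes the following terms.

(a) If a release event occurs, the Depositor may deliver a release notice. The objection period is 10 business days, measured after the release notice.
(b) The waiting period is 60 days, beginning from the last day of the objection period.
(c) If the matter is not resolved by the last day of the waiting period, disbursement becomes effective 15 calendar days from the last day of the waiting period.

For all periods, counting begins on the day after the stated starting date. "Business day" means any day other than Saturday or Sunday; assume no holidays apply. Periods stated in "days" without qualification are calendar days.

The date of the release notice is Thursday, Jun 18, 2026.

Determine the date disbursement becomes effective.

The last day of the objection period: counting 10 business days from Thursday, Jun 18, 2026 (Jun 19, Jun 22, Jun 23, Jun 24, Jun 25, Jun 26, Jun 29, Jun 30, Jul 1, Jul 2, skipping weekends) reaches Thursday, Jul 2, 2026.
The last day of the waiting period: 60 calendar days after Jul 2, 2026 is Aug 31, 2026.
The date disbursement becomes effective: 15 calendar days after Aug 31, 2026 is Sep 15, 2026.

Sep 15, 2026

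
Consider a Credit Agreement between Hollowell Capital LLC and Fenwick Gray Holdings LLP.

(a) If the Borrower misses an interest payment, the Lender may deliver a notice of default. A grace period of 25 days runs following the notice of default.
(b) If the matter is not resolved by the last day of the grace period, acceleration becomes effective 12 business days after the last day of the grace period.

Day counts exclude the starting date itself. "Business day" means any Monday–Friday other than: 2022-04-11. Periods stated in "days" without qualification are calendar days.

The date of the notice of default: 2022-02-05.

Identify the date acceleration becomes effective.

The last day of the grace period: 2022-02-05 + 25 days = 2022-03-02.
The date acceleration becomes effective: counting 12 business days from Wednesday, 2022-03-02 (Mar 3, Mar 4, Mar 7, Mar 8, …, Mar 16, Mar 17, Mar 18, skipping weekends) reaches Friday, 2022-03-18.

2022-03-18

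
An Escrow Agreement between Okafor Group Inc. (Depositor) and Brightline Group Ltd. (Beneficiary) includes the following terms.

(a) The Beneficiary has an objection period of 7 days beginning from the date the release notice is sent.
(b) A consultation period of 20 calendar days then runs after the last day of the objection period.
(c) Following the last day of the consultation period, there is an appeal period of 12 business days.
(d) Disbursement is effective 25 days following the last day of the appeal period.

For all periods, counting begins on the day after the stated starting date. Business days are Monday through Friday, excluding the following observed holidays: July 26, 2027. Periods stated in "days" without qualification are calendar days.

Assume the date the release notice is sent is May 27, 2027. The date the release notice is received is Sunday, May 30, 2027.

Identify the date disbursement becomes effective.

The last day of the objection period: May 27, 2027 + 7 days = June 3, 2027.
The last day of the consultation period: 20 calendar days after June 3, 2027 is June 23, 2027.
From Wednesday, June 23, 2027, 12 business days (Jun 24, Jun 25, Jun 28, Jun 29, …, Jul 7, Jul 8, Jul 9, skipping weekends) brings us to Friday, July 9, 2027, which is the last day of the appeal period.
Adding 25 calendar days to July 9, 2027 gives August 3, 2027, which is the date disbursement becomes effective.

August 3, 2027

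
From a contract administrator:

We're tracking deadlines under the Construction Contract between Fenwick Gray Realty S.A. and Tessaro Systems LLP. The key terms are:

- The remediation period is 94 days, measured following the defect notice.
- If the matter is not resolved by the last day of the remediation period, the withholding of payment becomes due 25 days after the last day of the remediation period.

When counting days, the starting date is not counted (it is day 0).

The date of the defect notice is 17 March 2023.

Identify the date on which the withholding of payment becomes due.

Adding 94 calendar days to 17 March 2023 gives 19 June 2023, which is the last day of the remediation period.
Adding 25 calendar days to 19 June 2023 gives 14 July 2023, which is the date on which the withholding of payment becomes due.

14 July 2023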